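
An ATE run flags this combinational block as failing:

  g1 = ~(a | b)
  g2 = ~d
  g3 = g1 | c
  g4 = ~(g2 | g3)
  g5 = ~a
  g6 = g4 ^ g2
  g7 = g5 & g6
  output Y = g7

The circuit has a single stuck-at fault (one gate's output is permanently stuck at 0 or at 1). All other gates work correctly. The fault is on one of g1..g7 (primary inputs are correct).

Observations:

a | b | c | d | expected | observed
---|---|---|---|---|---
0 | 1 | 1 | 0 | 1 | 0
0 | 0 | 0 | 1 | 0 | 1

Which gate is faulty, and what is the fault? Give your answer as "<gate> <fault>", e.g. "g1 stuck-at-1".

g4 stuck-at-1

Fault-free values for test 1 (a=0, b=1, c=1, d=0): g1=0, g2=1, g3=1, g4=0, g5=1, g6=1, g7=1, giving Y=1. Observed 0.
Test 1: faults giving observed 0 are {g2 stuck-at-0, g4 stuck-at-1, g5 stuck-at-0, g6 stuck-at-0, g7 stuck-at-0}.
Test 2 (a=0, b=0, c=0, d=1): fault-free g1=1, g2=0, g3=1, g4=0, g5=1, g6=0, g7=0 → 0; observed 1. Eliminates g2 stuck-at-0, g5 stuck-at-0, g6 stuck-at-0, g7 stuck-at-0.
Only g4 stuck-at-1 is consistent with every test.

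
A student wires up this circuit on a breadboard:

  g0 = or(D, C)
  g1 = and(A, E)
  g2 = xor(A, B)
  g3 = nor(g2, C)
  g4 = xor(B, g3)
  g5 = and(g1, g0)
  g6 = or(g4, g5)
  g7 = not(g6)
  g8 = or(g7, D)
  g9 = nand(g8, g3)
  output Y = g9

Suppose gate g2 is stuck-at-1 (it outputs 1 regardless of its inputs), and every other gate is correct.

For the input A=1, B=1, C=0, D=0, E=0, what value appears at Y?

Propagate with g2 forced: g0=0, g1=0, g2=1 [stuck-at-1], g3=0, g4=1, g5=0, g6=1, g7=0, g8=0, g9=1.
So Y = 1. (Without the fault it would be 0.)

1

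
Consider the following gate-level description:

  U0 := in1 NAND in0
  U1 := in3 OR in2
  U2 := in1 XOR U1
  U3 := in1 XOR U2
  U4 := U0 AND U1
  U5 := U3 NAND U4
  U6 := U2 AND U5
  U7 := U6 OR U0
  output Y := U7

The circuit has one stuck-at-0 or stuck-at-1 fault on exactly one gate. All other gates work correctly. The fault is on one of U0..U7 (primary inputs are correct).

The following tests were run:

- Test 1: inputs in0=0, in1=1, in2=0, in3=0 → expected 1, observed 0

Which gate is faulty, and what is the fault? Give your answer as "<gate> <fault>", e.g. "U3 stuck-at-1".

Fault-free values for test 1 (in0=0, in1=1, in2=0, in3=0): U0=1, U1=0, U2=1, U3=0, U4=0, U5=1, U6=1, U7=1, giving Y=1. Observed 0.
Test 1: faults giving observed 0 are {U7 stuck-at-0}.
Only U7 stuck-at-0 is consistent with every test.

U7 stuck-at-0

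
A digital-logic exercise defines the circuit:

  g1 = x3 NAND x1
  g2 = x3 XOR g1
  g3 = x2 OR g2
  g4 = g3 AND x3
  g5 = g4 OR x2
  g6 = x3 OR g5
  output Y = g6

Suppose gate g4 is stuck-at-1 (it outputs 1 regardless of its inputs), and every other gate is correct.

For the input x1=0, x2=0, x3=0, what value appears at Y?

Propagate with g4 forced: g1=1, g2=1, g3=1, g4=1 [stuck-at-1], g5=1, g6=1.
So Y = 1. (Without the fault it would be 0.)

1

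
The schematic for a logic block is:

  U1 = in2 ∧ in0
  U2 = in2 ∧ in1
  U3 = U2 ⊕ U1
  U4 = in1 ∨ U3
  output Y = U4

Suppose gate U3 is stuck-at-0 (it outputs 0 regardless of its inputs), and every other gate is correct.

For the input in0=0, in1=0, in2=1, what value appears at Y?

Propagate with U3 forced: U1=0, U2=0, U3=0 [stuck-at-0], U4=0.
So Y = 0. (Same as the fault-free value — the fault is masked on this input.)

0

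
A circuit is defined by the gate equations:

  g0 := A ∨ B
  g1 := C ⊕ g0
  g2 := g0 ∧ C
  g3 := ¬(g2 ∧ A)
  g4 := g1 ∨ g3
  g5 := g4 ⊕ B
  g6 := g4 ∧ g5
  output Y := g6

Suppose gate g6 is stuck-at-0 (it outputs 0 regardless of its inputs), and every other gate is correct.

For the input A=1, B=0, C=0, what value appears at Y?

Propagate with g6 forced: g0=1, g1=1, g2=0, g3=1, g4=1, g5=1, g6=0 [stuck-at-0].
So Y = 0. (Without the fault it would be 1.)

0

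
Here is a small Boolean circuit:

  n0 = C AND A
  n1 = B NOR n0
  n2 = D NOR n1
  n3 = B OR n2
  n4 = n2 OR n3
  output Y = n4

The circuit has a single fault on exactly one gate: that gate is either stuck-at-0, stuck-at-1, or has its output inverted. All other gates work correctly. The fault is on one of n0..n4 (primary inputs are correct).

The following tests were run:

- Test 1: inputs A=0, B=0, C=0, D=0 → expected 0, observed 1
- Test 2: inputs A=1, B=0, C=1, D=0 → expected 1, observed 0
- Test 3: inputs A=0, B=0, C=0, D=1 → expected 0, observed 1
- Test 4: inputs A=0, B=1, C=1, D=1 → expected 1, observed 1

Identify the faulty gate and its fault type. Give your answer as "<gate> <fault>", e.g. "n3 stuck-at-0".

Fault-free values for test 1 (A=0, B=0, C=0, D=0): n0=0, n1=1, n2=0, n3=0, n4=0, giving Y=0. Observed 1.
Test 1: faults giving observed 1 are {n0 stuck-at-1, n0 inverted output, n1 stuck-at-0, n1 inverted output, n2 stuck-at-1, n2 inverted output, n3 stuck-at-1, n3 inverted output, n4 stuck-at-1, n4 inverted output}.
Test 2 (A=1, B=0, C=1, D=0): fault-free n0=1, n1=0, n2=1, n3=1, n4=1 → 1; observed 0. Eliminates n0 stuck-at-1, n1 stuck-at-0, n2 stuck-at-1, n3 stuck-at-1, n3 inverted output, n4 stuck-at-1.
Test 3 (A=0, B=0, C=0, D=1): fault-free n0=0, n1=1, n2=0, n3=0, n4=0 → 0; observed 1. Eliminates n0 inverted output, n1 inverted output.
Test 4 (A=0, B=1, C=1, D=1): fault-free n0=0, n1=0, n2=0, n3=1, n4=1 → 1; observed 1. Eliminates n4 inverted output.
Only n2 inverted output is consistent with every test.

n2 inverted output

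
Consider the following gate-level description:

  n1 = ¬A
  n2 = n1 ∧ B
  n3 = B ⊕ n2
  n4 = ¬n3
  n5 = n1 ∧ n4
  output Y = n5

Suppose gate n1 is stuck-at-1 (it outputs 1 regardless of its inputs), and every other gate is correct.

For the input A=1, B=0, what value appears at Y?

Propagate with n1 forced: n1=1 [stuck-at-1], n2=0, n3=0, n4=1, n5=1.
So Y = 1. (Without the fault it would be 0.)

1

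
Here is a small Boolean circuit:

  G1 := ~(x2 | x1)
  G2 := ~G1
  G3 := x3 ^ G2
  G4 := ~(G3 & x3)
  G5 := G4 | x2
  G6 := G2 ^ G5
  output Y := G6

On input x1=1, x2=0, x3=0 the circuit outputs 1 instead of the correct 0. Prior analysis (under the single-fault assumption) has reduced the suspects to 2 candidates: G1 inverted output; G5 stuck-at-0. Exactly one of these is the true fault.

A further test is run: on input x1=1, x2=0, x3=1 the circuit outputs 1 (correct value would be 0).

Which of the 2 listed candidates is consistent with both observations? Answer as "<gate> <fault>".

Evaluate each candidate on input x1=1, x2=0, x3=1:
  G1 inverted output: G1=1 [inverted output], G2=0, G3=1, G4=0, G5=0, G6=0 → 0 — eliminated
  G5 stuck-at-0: G1=0, G2=1, G3=0, G4=1, G5=0 [stuck-at-0], G6=1 → 1 — matches
Only G5 stuck-at-0 reproduces the observed 1.

G5 stuck-at-0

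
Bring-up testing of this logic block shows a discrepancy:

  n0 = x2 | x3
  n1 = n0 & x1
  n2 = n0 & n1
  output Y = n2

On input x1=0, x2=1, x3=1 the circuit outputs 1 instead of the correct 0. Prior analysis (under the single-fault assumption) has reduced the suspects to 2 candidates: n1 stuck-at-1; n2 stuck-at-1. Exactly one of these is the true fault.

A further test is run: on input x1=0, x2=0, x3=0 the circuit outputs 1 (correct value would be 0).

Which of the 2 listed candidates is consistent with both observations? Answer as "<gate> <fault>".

Evaluate each candidate on input x1=0, x2=0, x3=0:
  n1 stuck-at-1: n0=0, n1=1 [stuck-at-1], n2=0 → 0 — eliminated
  n2 stuck-at-1: n0=0, n1=0, n2=1 [stuck-at-1] → 1 — matches
Only n2 stuck-at-1 reproduces the observed 1.

n2 stuck-at-1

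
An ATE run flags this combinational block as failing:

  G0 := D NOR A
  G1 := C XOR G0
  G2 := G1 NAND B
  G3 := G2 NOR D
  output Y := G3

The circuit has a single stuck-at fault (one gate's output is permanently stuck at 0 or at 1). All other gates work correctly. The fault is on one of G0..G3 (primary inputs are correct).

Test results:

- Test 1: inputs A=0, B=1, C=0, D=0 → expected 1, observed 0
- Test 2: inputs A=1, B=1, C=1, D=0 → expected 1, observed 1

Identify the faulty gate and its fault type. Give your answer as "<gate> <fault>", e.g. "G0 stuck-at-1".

Fault-free values for test 1 (A=0, B=1, C=0, D=0): G0=1, G1=1, G2=0, G3=1, giving Y=1. Observed 0.
Test 1: faults giving observed 0 are {G0 stuck-at-0, G1 stuck-at-0, G2 stuck-at-1, G3 stuck-at-0}.
Test 2 (A=1, B=1, C=1, D=0): fault-free G0=0, G1=1, G2=0, G3=1 → 1; observed 1. Eliminates G1 stuck-at-0, G2 stuck-at-1, G3 stuck-at-0.
Only G0 stuck-at-0 is consistent with every test.

G0 stuck-at-0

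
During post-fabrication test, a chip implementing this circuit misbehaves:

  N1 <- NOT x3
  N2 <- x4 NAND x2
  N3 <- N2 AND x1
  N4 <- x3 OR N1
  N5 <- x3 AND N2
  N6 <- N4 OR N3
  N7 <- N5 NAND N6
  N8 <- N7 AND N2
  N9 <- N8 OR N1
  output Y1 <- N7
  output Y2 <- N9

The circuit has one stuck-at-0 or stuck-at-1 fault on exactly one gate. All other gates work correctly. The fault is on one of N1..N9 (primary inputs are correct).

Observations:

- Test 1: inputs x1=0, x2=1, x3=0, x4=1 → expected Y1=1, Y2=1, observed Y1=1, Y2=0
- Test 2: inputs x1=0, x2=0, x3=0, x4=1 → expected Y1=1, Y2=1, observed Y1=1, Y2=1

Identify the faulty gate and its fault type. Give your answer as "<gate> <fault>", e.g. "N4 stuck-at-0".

Fault-free values for test 1 (x1=0, x2=1, x3=0, x4=1): N1=1, N2=0, N3=0, N4=1, N5=0, N6=1, N7=1, N8=0, N9=1, giving Y1=1, Y2=1. Observed Y1=1, Y2=0.
Test 1: faults giving observed Y1=1, Y2=0 are {N1 stuck-at-0, N9 stuck-at-0}.
Test 2 (x1=0, x2=0, x3=0, x4=1): fault-free N1=1, N2=1, N3=0, N4=1, N5=0, N6=1, N7=1, N8=1, N9=1 → Y1=1, Y2=1; observed Y1=1, Y2=1. Eliminates N9 stuck-at-0.
Only N1 stuck-at-0 is consistent with every test.

N1 stuck-at-0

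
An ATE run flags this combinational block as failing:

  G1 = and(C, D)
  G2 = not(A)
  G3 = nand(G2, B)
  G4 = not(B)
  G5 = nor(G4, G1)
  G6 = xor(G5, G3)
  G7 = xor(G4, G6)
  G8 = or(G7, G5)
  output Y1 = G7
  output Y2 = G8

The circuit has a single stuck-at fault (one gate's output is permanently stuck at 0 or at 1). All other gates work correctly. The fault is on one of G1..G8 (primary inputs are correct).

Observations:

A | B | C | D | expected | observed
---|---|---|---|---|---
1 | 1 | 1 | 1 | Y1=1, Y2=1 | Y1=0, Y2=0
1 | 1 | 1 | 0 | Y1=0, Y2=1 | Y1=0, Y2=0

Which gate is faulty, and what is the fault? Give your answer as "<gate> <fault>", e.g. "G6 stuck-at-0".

G4 stuck-at-1

Fault-free values for test 1 (A=1, B=1, C=1, D=1): G1=1, G2=0, G3=1, G4=0, G5=0, G6=1, G7=1, G8=1, giving Y1=1, Y2=1. Observed Y1=0, Y2=0.
Test 1: faults giving observed Y1=0, Y2=0 are {G2 stuck-at-1, G3 stuck-at-0, G4 stuck-at-1, G6 stuck-at-0, G7 stuck-at-0}.
Test 2 (A=1, B=1, C=1, D=0): fault-free G1=0, G2=0, G3=1, G4=0, G5=1, G6=0, G7=0, G8=1 → Y1=0, Y2=1; observed Y1=0, Y2=0. Eliminates G2 stuck-at-1, G3 stuck-at-0, G6 stuck-at-0, G7 stuck-at-0.
Only G4 stuck-at-1 is consistent with every test.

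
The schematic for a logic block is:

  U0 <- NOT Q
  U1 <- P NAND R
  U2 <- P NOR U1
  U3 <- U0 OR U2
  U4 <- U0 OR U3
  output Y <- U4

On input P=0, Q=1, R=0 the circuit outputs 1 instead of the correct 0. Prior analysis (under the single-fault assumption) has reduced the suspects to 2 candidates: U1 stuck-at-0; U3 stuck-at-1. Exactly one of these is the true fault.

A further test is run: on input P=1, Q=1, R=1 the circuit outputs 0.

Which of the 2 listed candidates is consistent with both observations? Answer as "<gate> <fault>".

U1 stuck-at-0

Evaluate each candidate on input P=1, Q=1, R=1:
  U1 stuck-at-0: U0=0, U1=0 [stuck-at-0], U2=0, U3=0, U4=0 → 0 — matches
  U3 stuck-at-1: U0=0, U1=0, U2=0, U3=1 [stuck-at-1], U4=1 → 1 — eliminated
Only U1 stuck-at-0 reproduces the observed 0.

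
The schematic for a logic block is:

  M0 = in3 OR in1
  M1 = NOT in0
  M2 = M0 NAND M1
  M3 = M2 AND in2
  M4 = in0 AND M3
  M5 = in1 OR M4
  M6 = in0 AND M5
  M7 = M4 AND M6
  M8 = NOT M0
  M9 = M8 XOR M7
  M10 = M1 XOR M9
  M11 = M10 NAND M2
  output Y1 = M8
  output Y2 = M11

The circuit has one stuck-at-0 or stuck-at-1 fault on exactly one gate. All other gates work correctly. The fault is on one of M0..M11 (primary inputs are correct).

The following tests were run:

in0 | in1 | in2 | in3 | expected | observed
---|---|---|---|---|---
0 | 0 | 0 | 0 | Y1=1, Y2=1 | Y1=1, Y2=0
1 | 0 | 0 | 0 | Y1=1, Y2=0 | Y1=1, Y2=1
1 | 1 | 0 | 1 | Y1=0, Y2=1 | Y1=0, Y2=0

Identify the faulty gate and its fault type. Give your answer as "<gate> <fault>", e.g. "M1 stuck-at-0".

Fault-free values for test 1 (in0=0, in1=0, in2=0, in3=0): M0=0, M1=1, M2=1, M3=0, M4=0, M5=0, M6=0, M7=0, M8=1, M9=1, M10=0, M11=1, giving Y1=1, Y2=1. Observed Y1=1, Y2=0.
Test 1: faults giving observed Y1=1, Y2=0 are {M1 stuck-at-0, M7 stuck-at-1, M9 stuck-at-0, M10 stuck-at-1, M11 stuck-at-0}.
Test 2 (in0=1, in1=0, in2=0, in3=0): fault-free M0=0, M1=0, M2=1, M3=0, M4=0, M5=0, M6=0, M7=0, M8=1, M9=1, M10=1, M11=0 → Y1=1, Y2=0; observed Y1=1, Y2=1. Eliminates M1 stuck-at-0, M10 stuck-at-1, M11 stuck-at-0.
Test 3 (in0=1, in1=1, in2=0, in3=1): fault-free M0=1, M1=0, M2=1, M3=0, M4=0, M5=1, M6=1, M7=0, M8=0, M9=0, M10=0, M11=1 → Y1=0, Y2=1; observed Y1=0, Y2=0. Eliminates M9 stuck-at-0.
Only M7 stuck-at-1 is consistent with every test.

M7 stuck-at-1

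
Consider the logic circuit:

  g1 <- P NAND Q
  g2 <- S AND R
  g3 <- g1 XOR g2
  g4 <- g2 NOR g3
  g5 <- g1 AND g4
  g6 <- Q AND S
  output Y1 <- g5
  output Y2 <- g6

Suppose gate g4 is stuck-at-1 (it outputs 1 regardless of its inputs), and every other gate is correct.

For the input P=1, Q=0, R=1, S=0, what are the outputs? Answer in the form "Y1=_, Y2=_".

Y1=1, Y2=0

Propagate with g4 forced: g1=1, g2=0, g3=1, g4=1 [stuck-at-1], g5=1, g6=0.
So the outputs are Y1=1, Y2=0. (Without the fault they would be Y1=0, Y2=0.)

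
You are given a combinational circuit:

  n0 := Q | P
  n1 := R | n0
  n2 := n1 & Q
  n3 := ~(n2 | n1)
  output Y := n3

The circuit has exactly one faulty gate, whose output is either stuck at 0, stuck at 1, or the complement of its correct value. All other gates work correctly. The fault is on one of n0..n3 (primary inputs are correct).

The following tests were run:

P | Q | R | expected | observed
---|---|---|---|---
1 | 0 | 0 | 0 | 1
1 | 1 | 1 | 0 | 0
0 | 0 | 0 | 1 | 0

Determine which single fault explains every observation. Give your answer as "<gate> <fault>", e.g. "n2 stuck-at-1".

Fault-free values for test 1 (P=1, Q=0, R=0): n0=1, n1=1, n2=0, n3=0, giving Y=0. Observed 1.
Test 1: faults giving observed 1 are {n0 stuck-at-0, n0 inverted output, n1 stuck-at-0, n1 inverted output, n3 stuck-at-1, n3 inverted output}.
Test 2 (P=1, Q=1, R=1): fault-free n0=1, n1=1, n2=1, n3=0 → 0; observed 0. Eliminates n1 stuck-at-0, n1 inverted output, n3 stuck-at-1, n3 inverted output.
Test 3 (P=0, Q=0, R=0): fault-free n0=0, n1=0, n2=0, n3=1 → 1; observed 0. Eliminates n0 stuck-at-0.
Only n0 inverted output is consistent with every test.

n0 inverted output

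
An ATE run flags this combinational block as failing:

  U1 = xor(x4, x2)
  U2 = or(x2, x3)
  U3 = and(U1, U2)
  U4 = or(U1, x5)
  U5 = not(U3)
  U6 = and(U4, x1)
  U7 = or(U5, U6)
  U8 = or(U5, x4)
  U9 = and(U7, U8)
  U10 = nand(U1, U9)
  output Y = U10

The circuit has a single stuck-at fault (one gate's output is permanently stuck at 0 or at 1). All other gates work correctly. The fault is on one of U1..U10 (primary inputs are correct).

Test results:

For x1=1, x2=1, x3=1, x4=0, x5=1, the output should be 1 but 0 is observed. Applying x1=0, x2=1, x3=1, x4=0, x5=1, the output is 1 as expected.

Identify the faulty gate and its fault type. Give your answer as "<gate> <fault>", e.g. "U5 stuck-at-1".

U8 stuck-at-1

Fault-free values for test 1 (x1=1, x2=1, x3=1, x4=0, x5=1): U1=1, U2=1, U3=1, U4=1, U5=0, U6=1, U7=1, U8=0, U9=0, U10=1, giving Y=1. Observed 0.
Test 1: faults giving observed 0 are {U2 stuck-at-0, U3 stuck-at-0, U5 stuck-at-1, U8 stuck-at-1, U9 stuck-at-1, U10 stuck-at-0}.
Test 2 (x1=0, x2=1, x3=1, x4=0, x5=1): fault-free U1=1, U2=1, U3=1, U4=1, U5=0, U6=0, U7=0, U8=0, U9=0, U10=1 → 1; observed 1. Eliminates U2 stuck-at-0, U3 stuck-at-0, U5 stuck-at-1, U9 stuck-at-1, U10 stuck-at-0.
Only U8 stuck-at-1 is consistent with every test.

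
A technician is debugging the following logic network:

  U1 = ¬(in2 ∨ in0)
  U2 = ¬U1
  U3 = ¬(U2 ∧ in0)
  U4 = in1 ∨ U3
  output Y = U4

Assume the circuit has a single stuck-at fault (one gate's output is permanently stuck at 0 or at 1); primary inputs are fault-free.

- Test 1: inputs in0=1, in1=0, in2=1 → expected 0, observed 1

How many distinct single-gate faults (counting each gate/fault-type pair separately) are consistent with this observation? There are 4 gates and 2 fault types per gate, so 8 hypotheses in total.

Fault-free: U1=0, U2=1, U3=0, U4=0 → 0. Observed 1.
  U1 stuck-at-0: output 0 ✗
  U1 stuck-at-1: output 1 ✓
  U2 stuck-at-0: output 1 ✓
  U2 stuck-at-1: output 0 ✗
  U3 stuck-at-0: output 0 ✗
  U3 stuck-at-1: output 1 ✓
  U4 stuck-at-0: output 0 ✗
  U4 stuck-at-1: output 1 ✓
Consistent faults: {U1 stuck-at-1, U2 stuck-at-0, U3 stuck-at-1, U4 stuck-at-1} — 4 in all.

4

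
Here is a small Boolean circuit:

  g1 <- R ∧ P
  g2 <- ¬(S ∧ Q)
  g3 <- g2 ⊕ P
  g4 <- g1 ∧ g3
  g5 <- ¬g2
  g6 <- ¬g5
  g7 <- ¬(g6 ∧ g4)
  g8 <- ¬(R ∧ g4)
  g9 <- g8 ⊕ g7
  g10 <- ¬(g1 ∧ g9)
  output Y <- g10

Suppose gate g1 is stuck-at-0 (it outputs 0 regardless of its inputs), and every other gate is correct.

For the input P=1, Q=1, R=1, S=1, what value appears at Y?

Propagate with g1 forced: g1=0 [stuck-at-0], g2=0, g3=1, g4=0, g5=1, g6=0, g7=1, g8=1, g9=0, g10=1.
So Y = 1. (Without the fault it would be 0.)

1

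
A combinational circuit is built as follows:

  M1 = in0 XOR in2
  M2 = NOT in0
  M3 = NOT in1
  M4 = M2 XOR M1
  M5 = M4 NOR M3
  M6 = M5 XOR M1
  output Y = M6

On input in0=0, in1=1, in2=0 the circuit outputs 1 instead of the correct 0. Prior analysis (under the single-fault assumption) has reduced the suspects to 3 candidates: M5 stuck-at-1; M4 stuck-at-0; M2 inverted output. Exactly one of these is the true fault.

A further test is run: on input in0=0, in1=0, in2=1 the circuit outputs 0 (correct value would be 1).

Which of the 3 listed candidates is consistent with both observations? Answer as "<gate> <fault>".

Evaluate each candidate on input in0=0, in1=0, in2=1:
  M5 stuck-at-1: M1=1, M2=1, M3=1, M4=0, M5=1 [stuck-at-1], M6=0 → 0 — matches
  M4 stuck-at-0: M1=1, M2=1, M3=1, M4=0 [stuck-at-0], M5=0, M6=1 → 1 — eliminated
  M2 inverted output: M1=1, M2=0 [inverted output], M3=1, M4=1, M5=0, M6=1 → 1 — eliminated
Only M5 stuck-at-1 reproduces the observed 0.

M5 stuck-at-1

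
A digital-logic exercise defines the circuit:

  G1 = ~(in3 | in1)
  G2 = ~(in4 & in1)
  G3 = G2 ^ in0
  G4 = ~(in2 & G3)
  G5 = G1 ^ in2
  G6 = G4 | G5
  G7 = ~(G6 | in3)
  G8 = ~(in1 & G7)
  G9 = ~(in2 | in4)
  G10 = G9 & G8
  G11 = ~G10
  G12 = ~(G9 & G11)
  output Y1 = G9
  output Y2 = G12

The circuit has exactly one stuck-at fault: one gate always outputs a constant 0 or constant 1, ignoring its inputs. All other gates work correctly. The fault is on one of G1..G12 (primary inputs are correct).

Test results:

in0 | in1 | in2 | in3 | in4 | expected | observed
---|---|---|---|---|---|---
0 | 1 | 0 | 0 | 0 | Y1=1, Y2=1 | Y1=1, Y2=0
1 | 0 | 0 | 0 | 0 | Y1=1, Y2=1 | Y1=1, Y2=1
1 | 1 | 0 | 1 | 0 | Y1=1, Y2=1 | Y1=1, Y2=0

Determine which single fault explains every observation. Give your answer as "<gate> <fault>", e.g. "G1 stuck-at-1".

G7 stuck-at-1

Fault-free values for test 1 (in0=0, in1=1, in2=0, in3=0, in4=0): G1=0, G2=1, G3=1, G4=1, G5=0, G6=1, G7=0, G8=1, G9=1, G10=1, G11=0, G12=1, giving Y1=1, Y2=1. Observed Y1=1, Y2=0.
Test 1: faults giving observed Y1=1, Y2=0 are {G4 stuck-at-0, G6 stuck-at-0, G7 stuck-at-1, G8 stuck-at-0, G10 stuck-at-0, G11 stuck-at-1, G12 stuck-at-0}.
Test 2 (in0=1, in1=0, in2=0, in3=0, in4=0): fault-free G1=1, G2=1, G3=0, G4=1, G5=1, G6=1, G7=0, G8=1, G9=1, G10=1, G11=0, G12=1 → Y1=1, Y2=1; observed Y1=1, Y2=1. Eliminates G8 stuck-at-0, G10 stuck-at-0, G11 stuck-at-1, G12 stuck-at-0.
Test 3 (in0=1, in1=1, in2=0, in3=1, in4=0): fault-free G1=0, G2=1, G3=0, G4=1, G5=0, G6=1, G7=0, G8=1, G9=1, G10=1, G11=0, G12=1 → Y1=1, Y2=1; observed Y1=1, Y2=0. Eliminates G4 stuck-at-0, G6 stuck-at-0.
Only G7 stuck-at-1 is consistent with every test.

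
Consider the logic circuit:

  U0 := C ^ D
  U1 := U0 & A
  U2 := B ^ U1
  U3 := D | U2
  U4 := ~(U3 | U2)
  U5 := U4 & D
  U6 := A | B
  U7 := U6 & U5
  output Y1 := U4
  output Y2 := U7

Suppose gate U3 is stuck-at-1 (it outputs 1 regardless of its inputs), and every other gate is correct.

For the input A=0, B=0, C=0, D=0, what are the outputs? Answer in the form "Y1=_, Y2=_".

Y1=0, Y2=0

Propagate with U3 forced: U0=0, U1=0, U2=0, U3=1 [stuck-at-1], U4=0, U5=0, U6=0, U7=0.
So the outputs are Y1=0, Y2=0. (Without the fault they would be Y1=1, Y2=0.)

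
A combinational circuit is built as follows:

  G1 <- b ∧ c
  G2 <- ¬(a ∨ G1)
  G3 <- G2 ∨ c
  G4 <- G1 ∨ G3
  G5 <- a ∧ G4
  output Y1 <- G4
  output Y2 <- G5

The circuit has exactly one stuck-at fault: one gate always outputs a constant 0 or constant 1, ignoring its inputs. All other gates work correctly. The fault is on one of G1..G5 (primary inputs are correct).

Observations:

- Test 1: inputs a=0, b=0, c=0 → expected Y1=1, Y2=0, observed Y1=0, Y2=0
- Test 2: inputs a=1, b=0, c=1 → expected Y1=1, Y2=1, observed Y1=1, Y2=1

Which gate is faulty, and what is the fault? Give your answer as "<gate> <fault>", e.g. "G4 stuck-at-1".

Fault-free values for test 1 (a=0, b=0, c=0): G1=0, G2=1, G3=1, G4=1, G5=0, giving Y1=1, Y2=0. Observed Y1=0, Y2=0.
Test 1: faults giving observed Y1=0, Y2=0 are {G2 stuck-at-0, G3 stuck-at-0, G4 stuck-at-0}.
Test 2 (a=1, b=0, c=1): fault-free G1=0, G2=0, G3=1, G4=1, G5=1 → Y1=1, Y2=1; observed Y1=1, Y2=1. Eliminates G3 stuck-at-0, G4 stuck-at-0.
Only G2 stuck-at-0 is consistent with every test.

G2 stuck-at-0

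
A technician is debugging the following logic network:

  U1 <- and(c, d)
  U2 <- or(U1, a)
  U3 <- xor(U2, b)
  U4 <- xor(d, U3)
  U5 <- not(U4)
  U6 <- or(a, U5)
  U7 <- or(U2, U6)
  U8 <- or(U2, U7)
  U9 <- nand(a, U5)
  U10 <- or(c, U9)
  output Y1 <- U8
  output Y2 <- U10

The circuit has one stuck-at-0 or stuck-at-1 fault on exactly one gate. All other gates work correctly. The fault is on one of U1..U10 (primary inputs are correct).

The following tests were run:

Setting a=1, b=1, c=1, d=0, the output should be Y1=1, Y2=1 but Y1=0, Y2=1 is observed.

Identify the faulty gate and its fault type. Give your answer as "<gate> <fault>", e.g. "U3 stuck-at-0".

U8 stuck-at-0

Fault-free values for test 1 (a=1, b=1, c=1, d=0): U1=0, U2=1, U3=0, U4=0, U5=1, U6=1, U7=1, U8=1, U9=0, U10=1, giving Y1=1, Y2=1. Observed Y1=0, Y2=1.
Test 1: faults giving observed Y1=0, Y2=1 are {U8 stuck-at-0}.
Only U8 stuck-at-0 is consistent with every test.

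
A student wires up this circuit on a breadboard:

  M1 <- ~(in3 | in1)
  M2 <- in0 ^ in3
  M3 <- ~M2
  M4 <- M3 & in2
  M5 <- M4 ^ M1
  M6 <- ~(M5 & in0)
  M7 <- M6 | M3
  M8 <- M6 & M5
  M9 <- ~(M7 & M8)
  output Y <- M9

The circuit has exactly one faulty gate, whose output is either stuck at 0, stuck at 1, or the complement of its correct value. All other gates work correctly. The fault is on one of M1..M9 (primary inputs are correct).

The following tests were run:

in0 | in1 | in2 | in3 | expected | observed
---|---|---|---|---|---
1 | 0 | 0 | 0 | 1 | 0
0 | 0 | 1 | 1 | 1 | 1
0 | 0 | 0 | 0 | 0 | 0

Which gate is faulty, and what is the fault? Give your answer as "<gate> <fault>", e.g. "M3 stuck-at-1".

Fault-free values for test 1 (in0=1, in1=0, in2=0, in3=0): M1=1, M2=1, M3=0, M4=0, M5=1, M6=0, M7=0, M8=0, M9=1, giving Y=1. Observed 0.
Test 1: faults giving observed 0 are {M6 stuck-at-1, M6 inverted output, M9 stuck-at-0, M9 inverted output}.
Test 2 (in0=0, in1=0, in2=1, in3=1): fault-free M1=0, M2=1, M3=0, M4=0, M5=0, M6=1, M7=1, M8=0, M9=1 → 1; observed 1. Eliminates M9 stuck-at-0, M9 inverted output.
Test 3 (in0=0, in1=0, in2=0, in3=0): fault-free M1=1, M2=0, M3=1, M4=0, M5=1, M6=1, M7=1, M8=1, M9=0 → 0; observed 0. Eliminates M6 inverted output.
Only M6 stuck-at-1 is consistent with every test.

M6 stuck-at-1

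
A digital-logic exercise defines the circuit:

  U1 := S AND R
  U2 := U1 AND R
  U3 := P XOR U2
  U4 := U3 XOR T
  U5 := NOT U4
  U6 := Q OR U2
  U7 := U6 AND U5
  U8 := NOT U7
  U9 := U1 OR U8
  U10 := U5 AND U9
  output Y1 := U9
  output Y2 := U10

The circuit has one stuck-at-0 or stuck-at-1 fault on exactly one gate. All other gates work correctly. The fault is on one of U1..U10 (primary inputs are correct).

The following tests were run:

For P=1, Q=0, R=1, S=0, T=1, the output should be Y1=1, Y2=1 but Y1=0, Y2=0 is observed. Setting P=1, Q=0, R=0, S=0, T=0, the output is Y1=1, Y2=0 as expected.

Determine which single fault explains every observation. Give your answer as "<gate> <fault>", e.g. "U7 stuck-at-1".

U6 stuck-at-1

Fault-free values for test 1 (P=1, Q=0, R=1, S=0, T=1): U1=0, U2=0, U3=1, U4=0, U5=1, U6=0, U7=0, U8=1, U9=1, U10=1, giving Y1=1, Y2=1. Observed Y1=0, Y2=0.
Test 1: faults giving observed Y1=0, Y2=0 are {U6 stuck-at-1, U7 stuck-at-1, U8 stuck-at-0, U9 stuck-at-0}.
Test 2 (P=1, Q=0, R=0, S=0, T=0): fault-free U1=0, U2=0, U3=1, U4=1, U5=0, U6=0, U7=0, U8=1, U9=1, U10=0 → Y1=1, Y2=0; observed Y1=1, Y2=0. Eliminates U7 stuck-at-1, U8 stuck-at-0, U9 stuck-at-0.
Only U6 stuck-at-1 is consistent with every test.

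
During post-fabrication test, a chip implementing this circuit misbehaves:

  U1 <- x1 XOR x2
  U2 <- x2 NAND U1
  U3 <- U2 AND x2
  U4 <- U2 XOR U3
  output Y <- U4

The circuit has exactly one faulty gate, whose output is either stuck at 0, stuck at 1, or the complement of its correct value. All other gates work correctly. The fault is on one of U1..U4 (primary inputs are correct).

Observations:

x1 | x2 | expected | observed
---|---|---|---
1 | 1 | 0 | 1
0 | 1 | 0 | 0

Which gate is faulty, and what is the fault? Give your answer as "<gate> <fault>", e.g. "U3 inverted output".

U3 stuck-at-0

Fault-free values for test 1 (x1=1, x2=1): U1=0, U2=1, U3=1, U4=0, giving Y=0. Observed 1.
Test 1: faults giving observed 1 are {U3 stuck-at-0, U3 inverted output, U4 stuck-at-1, U4 inverted output}.
Test 2 (x1=0, x2=1): fault-free U1=1, U2=0, U3=0, U4=0 → 0; observed 0. Eliminates U3 inverted output, U4 stuck-at-1, U4 inverted output.
Only U3 stuck-at-0 is consistent with every test.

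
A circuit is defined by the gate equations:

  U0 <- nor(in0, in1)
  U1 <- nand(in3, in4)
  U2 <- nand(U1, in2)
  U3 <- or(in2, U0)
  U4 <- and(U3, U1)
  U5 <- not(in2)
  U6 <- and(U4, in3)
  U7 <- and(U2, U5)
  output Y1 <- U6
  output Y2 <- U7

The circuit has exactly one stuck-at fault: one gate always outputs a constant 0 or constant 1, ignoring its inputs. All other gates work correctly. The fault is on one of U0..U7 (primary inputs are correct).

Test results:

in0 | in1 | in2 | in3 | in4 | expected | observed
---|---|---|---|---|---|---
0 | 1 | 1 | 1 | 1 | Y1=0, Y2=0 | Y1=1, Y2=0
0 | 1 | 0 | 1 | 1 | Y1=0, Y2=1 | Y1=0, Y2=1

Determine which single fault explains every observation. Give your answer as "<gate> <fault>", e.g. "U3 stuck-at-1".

U1 stuck-at-1

Fault-free values for test 1 (in0=0, in1=1, in2=1, in3=1, in4=1): U0=0, U1=0, U2=1, U3=1, U4=0, U5=0, U6=0, U7=0, giving Y1=0, Y2=0. Observed Y1=1, Y2=0.
Test 1: faults giving observed Y1=1, Y2=0 are {U1 stuck-at-1, U4 stuck-at-1, U6 stuck-at-1}.
Test 2 (in0=0, in1=1, in2=0, in3=1, in4=1): fault-free U0=0, U1=0, U2=1, U3=0, U4=0, U5=1, U6=0, U7=1 → Y1=0, Y2=1; observed Y1=0, Y2=1. Eliminates U4 stuck-at-1, U6 stuck-at-1.
Only U1 stuck-at-1 is consistent with every test.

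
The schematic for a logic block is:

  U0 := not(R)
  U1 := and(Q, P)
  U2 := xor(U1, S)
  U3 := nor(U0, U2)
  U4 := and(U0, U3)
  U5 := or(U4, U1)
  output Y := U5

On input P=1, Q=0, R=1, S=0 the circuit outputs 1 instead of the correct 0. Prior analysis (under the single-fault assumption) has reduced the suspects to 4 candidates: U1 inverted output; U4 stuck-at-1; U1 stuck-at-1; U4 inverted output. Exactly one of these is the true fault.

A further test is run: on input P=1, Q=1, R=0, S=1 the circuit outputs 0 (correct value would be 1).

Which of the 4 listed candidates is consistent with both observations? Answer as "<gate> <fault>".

Evaluate each candidate on input P=1, Q=1, R=0, S=1:
  U1 inverted output: U0=1, U1=0 [inverted output], U2=1, U3=0, U4=0, U5=0 → 0 — matches
  U4 stuck-at-1: U0=1, U1=1, U2=0, U3=0, U4=1 [stuck-at-1], U5=1 → 1 — eliminated
  U1 stuck-at-1: U0=1, U1=1 [stuck-at-1], U2=0, U3=0, U4=0, U5=1 → 1 — eliminated
  U4 inverted output: U0=1, U1=1, U2=0, U3=0, U4=1 [inverted output], U5=1 → 1 — eliminated
Only U1 inverted output reproduces the observed 0.

U1 inverted output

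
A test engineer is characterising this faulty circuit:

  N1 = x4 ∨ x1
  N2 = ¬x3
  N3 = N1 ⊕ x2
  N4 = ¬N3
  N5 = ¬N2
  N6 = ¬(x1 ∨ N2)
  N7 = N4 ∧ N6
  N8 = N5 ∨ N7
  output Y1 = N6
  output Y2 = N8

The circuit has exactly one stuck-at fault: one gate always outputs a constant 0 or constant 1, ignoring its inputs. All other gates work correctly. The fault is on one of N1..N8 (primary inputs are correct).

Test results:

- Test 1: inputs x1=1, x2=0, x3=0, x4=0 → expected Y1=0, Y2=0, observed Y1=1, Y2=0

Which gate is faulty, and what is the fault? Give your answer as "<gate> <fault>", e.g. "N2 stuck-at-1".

Fault-free values for test 1 (x1=1, x2=0, x3=0, x4=0): N1=1, N2=1, N3=1, N4=0, N5=0, N6=0, N7=0, N8=0, giving Y1=0, Y2=0. Observed Y1=1, Y2=0.
Test 1: faults giving observed Y1=1, Y2=0 are {N6 stuck-at-1}.
Only N6 stuck-at-1 is consistent with every test.

N6 stuck-at-1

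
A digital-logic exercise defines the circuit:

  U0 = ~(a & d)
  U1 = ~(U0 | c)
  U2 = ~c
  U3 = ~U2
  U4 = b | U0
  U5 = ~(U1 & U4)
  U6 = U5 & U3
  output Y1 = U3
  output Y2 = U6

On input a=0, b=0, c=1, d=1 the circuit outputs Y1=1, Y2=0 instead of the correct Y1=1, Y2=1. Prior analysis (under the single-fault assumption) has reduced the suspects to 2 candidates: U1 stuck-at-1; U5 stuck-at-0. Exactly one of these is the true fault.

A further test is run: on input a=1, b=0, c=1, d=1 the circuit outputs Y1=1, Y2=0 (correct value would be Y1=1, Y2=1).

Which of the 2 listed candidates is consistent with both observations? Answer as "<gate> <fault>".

U5 stuck-at-0

Evaluate each candidate on input a=1, b=0, c=1, d=1:
  U1 stuck-at-1: U0=0, U1=1 [stuck-at-1], U2=0, U3=1, U4=0, U5=1, U6=1 → Y1=1, Y2=1 — eliminated
  U5 stuck-at-0: U0=0, U1=0, U2=0, U3=1, U4=0, U5=0 [stuck-at-0], U6=0 → Y1=1, Y2=0 — matches
Only U5 stuck-at-0 reproduces the observed Y1=1, Y2=0.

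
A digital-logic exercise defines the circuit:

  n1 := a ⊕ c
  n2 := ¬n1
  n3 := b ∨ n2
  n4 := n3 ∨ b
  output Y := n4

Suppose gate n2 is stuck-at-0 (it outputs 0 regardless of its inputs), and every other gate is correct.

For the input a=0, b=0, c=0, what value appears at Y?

Propagate with n2 forced: n1=0, n2=0 [stuck-at-0], n3=0, n4=0.
So Y = 0. (Without the fault it would be 1.)

0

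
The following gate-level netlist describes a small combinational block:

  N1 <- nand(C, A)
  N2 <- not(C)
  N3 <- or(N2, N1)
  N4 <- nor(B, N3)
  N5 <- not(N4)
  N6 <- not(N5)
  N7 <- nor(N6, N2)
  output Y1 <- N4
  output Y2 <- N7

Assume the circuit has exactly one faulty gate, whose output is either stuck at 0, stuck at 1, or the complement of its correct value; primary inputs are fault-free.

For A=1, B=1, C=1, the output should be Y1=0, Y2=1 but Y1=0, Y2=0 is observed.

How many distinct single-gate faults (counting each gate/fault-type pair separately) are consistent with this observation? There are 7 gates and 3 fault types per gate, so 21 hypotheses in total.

Fault-free: N1=0, N2=0, N3=0, N4=0, N5=1, N6=0, N7=1 → Y1=0, Y2=1. Observed Y1=0, Y2=0.
  N1: none of the 3 fault types match ✗
  N2: stuck-at-1, inverted output ✓; others ✗
  N3: none of the 3 fault types match ✗
  N4: none of the 3 fault types match ✗
  N5: stuck-at-0, inverted output ✓; others ✗
  N6: stuck-at-1, inverted output ✓; others ✗
  N7: stuck-at-0, inverted output ✓; others ✗
Consistent faults: {N2 stuck-at-1, N2 inverted output, N5 stuck-at-0, N5 inverted output, N6 stuck-at-1, N6 inverted output, N7 stuck-at-0, N7 inverted output} — 8 in all.

8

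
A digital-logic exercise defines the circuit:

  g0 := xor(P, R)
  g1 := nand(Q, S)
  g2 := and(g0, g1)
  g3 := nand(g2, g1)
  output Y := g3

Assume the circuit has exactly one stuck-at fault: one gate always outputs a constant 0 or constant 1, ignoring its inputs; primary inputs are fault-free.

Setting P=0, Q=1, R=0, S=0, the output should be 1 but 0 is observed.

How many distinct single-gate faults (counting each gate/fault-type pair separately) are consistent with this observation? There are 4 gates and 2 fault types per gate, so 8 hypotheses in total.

3

Fault-free: g0=0, g1=1, g2=0, g3=1 → 1. Observed 0.
  g0 stuck-at-0: output 1 ✗
  g0 stuck-at-1: output 0 ✓
  g1 stuck-at-0: output 1 ✗
  g1 stuck-at-1: output 1 ✗
  g2 stuck-at-0: output 1 ✗
  g2 stuck-at-1: output 0 ✓
  g3 stuck-at-0: output 0 ✓
  g3 stuck-at-1: output 1 ✗
Consistent faults: {g0 stuck-at-1, g2 stuck-at-1, g3 stuck-at-0} — 3 in all.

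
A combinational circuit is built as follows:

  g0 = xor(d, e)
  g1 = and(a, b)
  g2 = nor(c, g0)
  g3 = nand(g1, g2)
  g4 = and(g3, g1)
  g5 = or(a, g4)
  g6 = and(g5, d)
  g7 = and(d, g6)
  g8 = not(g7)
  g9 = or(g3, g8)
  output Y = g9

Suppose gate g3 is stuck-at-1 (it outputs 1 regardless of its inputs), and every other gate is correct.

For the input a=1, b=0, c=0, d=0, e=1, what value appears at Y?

1

Propagate with g3 forced: g0=1, g1=0, g2=0, g3=1 [stuck-at-1], g4=0, g5=1, g6=0, g7=0, g8=1, g9=1.
So Y = 1. (Same as the fault-free value — the fault is masked on this input.)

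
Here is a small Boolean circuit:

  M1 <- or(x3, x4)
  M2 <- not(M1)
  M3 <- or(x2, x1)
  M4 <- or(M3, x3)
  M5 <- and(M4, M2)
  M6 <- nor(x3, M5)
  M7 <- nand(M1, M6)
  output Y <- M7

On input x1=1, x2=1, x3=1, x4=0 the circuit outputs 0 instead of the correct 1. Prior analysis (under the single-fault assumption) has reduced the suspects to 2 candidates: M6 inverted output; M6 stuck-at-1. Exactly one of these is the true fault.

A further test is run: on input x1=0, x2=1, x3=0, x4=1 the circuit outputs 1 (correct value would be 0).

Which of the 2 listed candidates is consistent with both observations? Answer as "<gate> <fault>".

Evaluate each candidate on input x1=0, x2=1, x3=0, x4=1:
  M6 inverted output: M1=1, M2=0, M3=1, M4=1, M5=0, M6=0 [inverted output], M7=1 → 1 — matches
  M6 stuck-at-1: M1=1, M2=0, M3=1, M4=1, M5=0, M6=1 [stuck-at-1], M7=0 → 0 — eliminated
Only M6 inverted output reproduces the observed 1.

M6 inverted output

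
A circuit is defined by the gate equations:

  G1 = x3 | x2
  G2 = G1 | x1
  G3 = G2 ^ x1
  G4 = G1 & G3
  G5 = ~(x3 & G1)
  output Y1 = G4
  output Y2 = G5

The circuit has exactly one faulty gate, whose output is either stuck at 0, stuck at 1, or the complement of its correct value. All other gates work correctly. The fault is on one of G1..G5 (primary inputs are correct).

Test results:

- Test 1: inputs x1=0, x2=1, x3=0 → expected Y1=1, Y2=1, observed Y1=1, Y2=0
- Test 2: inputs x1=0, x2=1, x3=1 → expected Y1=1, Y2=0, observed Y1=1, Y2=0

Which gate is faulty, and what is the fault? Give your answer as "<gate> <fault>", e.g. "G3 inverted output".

G5 stuck-at-0

Fault-free values for test 1 (x1=0, x2=1, x3=0): G1=1, G2=1, G3=1, G4=1, G5=1, giving Y1=1, Y2=1. Observed Y1=1, Y2=0.
Test 1: faults giving observed Y1=1, Y2=0 are {G5 stuck-at-0, G5 inverted output}.
Test 2 (x1=0, x2=1, x3=1): fault-free G1=1, G2=1, G3=1, G4=1, G5=0 → Y1=1, Y2=0; observed Y1=1, Y2=0. Eliminates G5 inverted output.
Only G5 stuck-at-0 is consistent with every test.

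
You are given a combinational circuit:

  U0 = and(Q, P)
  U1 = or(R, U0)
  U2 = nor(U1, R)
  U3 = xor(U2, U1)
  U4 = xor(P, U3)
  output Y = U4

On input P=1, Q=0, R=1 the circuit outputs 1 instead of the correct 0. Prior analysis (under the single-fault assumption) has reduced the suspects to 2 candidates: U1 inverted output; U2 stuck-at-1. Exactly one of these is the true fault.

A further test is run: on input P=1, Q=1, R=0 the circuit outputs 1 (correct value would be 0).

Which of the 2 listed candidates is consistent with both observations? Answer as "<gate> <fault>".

Evaluate each candidate on input P=1, Q=1, R=0:
  U1 inverted output: U0=1, U1=0 [inverted output], U2=1, U3=1, U4=0 → 0 — eliminated
  U2 stuck-at-1: U0=1, U1=1, U2=1 [stuck-at-1], U3=0, U4=1 → 1 — matches
Only U2 stuck-at-1 reproduces the observed 1.

U2 stuck-at-1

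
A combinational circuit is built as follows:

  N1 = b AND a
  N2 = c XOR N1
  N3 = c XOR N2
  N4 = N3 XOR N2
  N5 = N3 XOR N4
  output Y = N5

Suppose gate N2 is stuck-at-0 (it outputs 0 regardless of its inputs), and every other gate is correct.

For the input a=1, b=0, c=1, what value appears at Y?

0

Propagate with N2 forced: N1=0, N2=0 [stuck-at-0], N3=1, N4=1, N5=0.
So Y = 0. (Without the fault it would be 1.)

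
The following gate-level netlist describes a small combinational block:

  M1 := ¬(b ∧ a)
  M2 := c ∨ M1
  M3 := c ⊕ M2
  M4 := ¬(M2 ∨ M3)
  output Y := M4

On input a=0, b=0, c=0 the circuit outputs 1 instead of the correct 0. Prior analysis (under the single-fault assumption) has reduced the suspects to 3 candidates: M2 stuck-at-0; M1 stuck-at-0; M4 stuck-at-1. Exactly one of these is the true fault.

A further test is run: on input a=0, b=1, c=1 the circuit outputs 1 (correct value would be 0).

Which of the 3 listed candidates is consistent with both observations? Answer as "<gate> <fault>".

M4 stuck-at-1

Evaluate each candidate on input a=0, b=1, c=1:
  M2 stuck-at-0: M1=1, M2=0 [stuck-at-0], M3=1, M4=0 → 0 — eliminated
  M1 stuck-at-0: M1=0 [stuck-at-0], M2=1, M3=0, M4=0 → 0 — eliminated
  M4 stuck-at-1: M1=1, M2=1, M3=0, M4=1 [stuck-at-1] → 1 — matches
Only M4 stuck-at-1 reproduces the observed 1.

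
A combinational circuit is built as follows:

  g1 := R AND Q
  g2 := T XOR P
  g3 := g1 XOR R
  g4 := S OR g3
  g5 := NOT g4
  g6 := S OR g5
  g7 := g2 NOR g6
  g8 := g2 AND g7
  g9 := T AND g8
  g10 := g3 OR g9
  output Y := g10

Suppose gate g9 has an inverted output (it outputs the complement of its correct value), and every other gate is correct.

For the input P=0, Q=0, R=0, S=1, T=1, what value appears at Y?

1

Propagate with g9 forced: g1=0, g2=1, g3=0, g4=1, g5=0, g6=1, g7=0, g8=0, g9=1 [inverted output], g10=1.
So Y = 1. (Without the fault it would be 0.)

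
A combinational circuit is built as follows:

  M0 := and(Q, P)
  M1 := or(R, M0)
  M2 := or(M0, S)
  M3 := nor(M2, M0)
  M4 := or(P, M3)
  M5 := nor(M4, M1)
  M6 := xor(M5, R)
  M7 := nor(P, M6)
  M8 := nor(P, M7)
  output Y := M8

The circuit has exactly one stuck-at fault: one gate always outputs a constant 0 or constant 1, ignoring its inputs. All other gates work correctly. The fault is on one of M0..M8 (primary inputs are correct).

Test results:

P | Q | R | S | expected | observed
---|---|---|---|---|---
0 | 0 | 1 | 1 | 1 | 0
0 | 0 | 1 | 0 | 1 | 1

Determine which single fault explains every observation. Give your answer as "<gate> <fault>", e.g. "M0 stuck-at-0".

M1 stuck-at-0

Fault-free values for test 1 (P=0, Q=0, R=1, S=1): M0=0, M1=1, M2=1, M3=0, M4=0, M5=0, M6=1, M7=0, M8=1, giving Y=1. Observed 0.
Test 1: faults giving observed 0 are {M1 stuck-at-0, M5 stuck-at-1, M6 stuck-at-0, M7 stuck-at-1, M8 stuck-at-0}.
Test 2 (P=0, Q=0, R=1, S=0): fault-free M0=0, M1=1, M2=0, M3=1, M4=1, M5=0, M6=1, M7=0, M8=1 → 1; observed 1. Eliminates M5 stuck-at-1, M6 stuck-at-0, M7 stuck-at-1, M8 stuck-at-0.
Only M1 stuck-at-0 is consistent with every test.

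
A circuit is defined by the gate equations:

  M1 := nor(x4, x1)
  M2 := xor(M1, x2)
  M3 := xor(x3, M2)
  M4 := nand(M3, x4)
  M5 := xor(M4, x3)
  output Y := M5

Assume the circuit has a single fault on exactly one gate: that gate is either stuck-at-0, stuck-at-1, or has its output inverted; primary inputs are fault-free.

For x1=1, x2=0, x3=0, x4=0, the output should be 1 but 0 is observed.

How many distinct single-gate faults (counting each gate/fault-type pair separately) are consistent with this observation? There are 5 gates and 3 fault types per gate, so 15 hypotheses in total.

Fault-free: M1=0, M2=0, M3=0, M4=1, M5=1 → 1. Observed 0.
  M1: none of the 3 fault types match ✗
  M2: none of the 3 fault types match ✗
  M3: none of the 3 fault types match ✗
  M4: stuck-at-0, inverted output ✓; others ✗
  M5: stuck-at-0, inverted output ✓; others ✗
Consistent faults: {M4 stuck-at-0, M4 inverted output, M5 stuck-at-0, M5 inverted output} — 4 in all.

4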